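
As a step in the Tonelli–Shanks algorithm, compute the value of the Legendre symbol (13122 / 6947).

-1

(13122 / 6947)
  = (6175 / 6947)    [13122 ≡ 6175 mod 6947]
  = -(6947 / 6175)    [QR: both ≡ 3 mod 4, sign flips]
  = -(772 / 6175)    [6947 ≡ 772 mod 6175]
  = -(193 / 6175)    [6175 ≡ 7 mod 8 ⇒ (2 / 6175)^2 = +1]
  = -(6175 / 193)    [QR: 193 ≡ 1 mod 4, sign kept]
  = -(192 / 193)    [6175 ≡ 192 mod 193]
  = -(3 / 193)    [193 ≡ 1 mod 8 ⇒ (2 / 193)^6 = +1]
  = -(193 / 3)    [QR: 193 ≡ 1 mod 4, sign kept]
  = -(1 / 3)    [193 ≡ 1 mod 3]
  = -1    [(1 / 3) = 1]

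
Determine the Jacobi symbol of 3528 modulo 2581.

-1

Reduce the numerator: 3528 ≡ 947 (mod 2581), so (3528 / 2581) = (947 / 2581).
2581 ≡ 1 (mod 4), so quadratic reciprocity gives (947 / 2581) = (2581 / 947). Reduce: 2581 ≡ 687 (mod 947). Now have (687 / 947).
Both 687 ≡ 3 and 947 ≡ 3 (mod 4), so reciprocity gives (687 / 947) = -(947 / 687). Reduce: 947 ≡ 260 (mod 687). Now have -(260 / 687).
Factor out 2: 260 = 2^2·65. Since 687 ≡ 7 (mod 8), (2 / 687) = +1, and (2 / 687)^2 = +1. Now have -(65 / 687).
65 ≡ 1 (mod 4), so quadratic reciprocity gives (65 / 687) = (687 / 65). Reduce: 687 ≡ 37 (mod 65). Now have -(37 / 65).
37 ≡ 1 (mod 4), so quadratic reciprocity gives (37 / 65) = (65 / 37). Reduce: 65 ≡ 28 (mod 37). Now have -(28 / 37).
Factor out 2: 28 = 2^2·7. Since 37 ≡ 5 (mod 8), (2 / 37) = -1, and (2 / 37)^2 = +1. Now have -(7 / 37).
37 ≡ 1 (mod 4), so quadratic reciprocity gives (7 / 37) = (37 / 7). Reduce: 37 ≡ 2 (mod 7). Now have -(2 / 7).
Factor out 2: 2 = 2. Since 7 ≡ 7 (mod 8), (2 / 7) = +1. Now have -(1 / 7).
(1 / 7) = 1. Collecting the sign factors: -1.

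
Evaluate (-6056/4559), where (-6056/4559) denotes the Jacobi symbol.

-1

Reduce the numerator: -6056 ≡ 3062 (mod 4559), so (-6056/4559) = (3062/4559).
Factor out 2: 3062 = 2·1531. Since 4559 ≡ 7 (mod 8), (2/4559) = +1. Now have (1531/4559).
Both 1531 ≡ 3 and 4559 ≡ 3 (mod 4), so reciprocity gives (1531/4559) = -(4559/1531). Reduce: 4559 ≡ 1497 (mod 1531). Now have -(1497/1531).
1497 ≡ 1 (mod 4), so quadratic reciprocity gives (1497/1531) = (1531/1497). Reduce: 1531 ≡ 34 (mod 1497). Now have -(34/1497).
Factor out 2: 34 = 2·17. Since 1497 ≡ 1 (mod 8), (2/1497) = +1. Now have -(17/1497).
17 ≡ 1 (mod 4), so quadratic reciprocity gives (17/1497) = (1497/17). Reduce: 1497 ≡ 1 (mod 17). Now have -(1/17).
(1/17) = 1. Collecting the sign factors: -1.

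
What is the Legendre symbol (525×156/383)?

-1

By multiplicativity, (525·156/383) = (525/383)·(156/383).
First factor (525/383):
(525/383)
  = (142/383)    [525 ≡ 142 mod 383]
  = (71/383)    [383 ≡ 7 mod 8 ⇒ (2/383) = +1]
  = -(383/71)    [QR: both ≡ 3 mod 4, sign flips]
  = -(28/71)    [383 ≡ 28 mod 71]
  = -(7/71)    [71 ≡ 7 mod 8 ⇒ (2/71)^2 = +1]
  = (71/7)    [QR: both ≡ 3 mod 4, sign flips]
  = (1/7)    [71 ≡ 1 mod 7]
  = 1    [(1/7) = 1]
Second factor (156/383):
(156/383)
  = (39/383)    [383 ≡ 7 mod 8 ⇒ (2/383)^2 = +1]
  = -(383/39)    [QR: both ≡ 3 mod 4, sign flips]
  = -(32/39)    [383 ≡ 32 mod 39]
  = -(1/39)    [39 ≡ 7 mod 8 ⇒ (2/39)^5 = +1]
  = -1    [(1/39) = 1]
Product: (1)·(-1) = -1.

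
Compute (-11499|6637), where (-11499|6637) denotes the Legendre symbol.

-1

Reduce the numerator: -11499 ≡ 1775 (mod 6637), so (-11499|6637) = (1775|6637).
6637 ≡ 1 (mod 4), so quadratic reciprocity gives (1775|6637) = (6637|1775). Reduce: 6637 ≡ 1312 (mod 1775). Now have (1312|1775).
Factor out 2: 1312 = 2^5·41. Since 1775 ≡ 7 (mod 8), (2|1775) = +1, and (2|1775)^5 = +1. Now have (41|1775).
41 ≡ 1 (mod 4), so quadratic reciprocity gives (41|1775) = (1775|41). Reduce: 1775 ≡ 12 (mod 41). Now have (12|41).
Factor out 2: 12 = 2^2·3. Since 41 ≡ 1 (mod 8), (2|41) = +1, and (2|41)^2 = +1. Now have (3|41).
41 ≡ 1 (mod 4), so quadratic reciprocity gives (3|41) = (41|3). Reduce: 41 ≡ 2 (mod 3). Now have (2|3).
Factor out 2: 2 = 2. Since 3 ≡ 3 (mod 8), (2|3) = -1. Now have -(1|3).
(1|3) = 1. Collecting the sign factors: -1.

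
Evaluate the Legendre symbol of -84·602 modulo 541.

By multiplicativity, (-84·602 / 541) = (-84 / 541)·(602 / 541).
First factor (-84 / 541):
Reduce the numerator: -84 ≡ 457 (mod 541), so (-84 / 541) = (457 / 541).
457 ≡ 1 (mod 4), so quadratic reciprocity gives (457 / 541) = (541 / 457). Reduce: 541 ≡ 84 (mod 457). Now have (84 / 457).
Factor out 2: 84 = 2^2·21. Since 457 ≡ 1 (mod 8), (2 / 457) = +1, and (2 / 457)^2 = +1. Now have (21 / 457).
21 ≡ 1 (mod 4), so quadratic reciprocity gives (21 / 457) = (457 / 21). Reduce: 457 ≡ 16 (mod 21). Now have (16 / 21).
Factor out 2: 16 = 2^4. Since 21 ≡ 5 (mod 8), (2 / 21) = -1, and (2 / 21)^4 = +1. Now have (1 / 21).
(1 / 21) = 1. Collecting the sign factors: 1.
Second factor (602 / 541):
Reduce the numerator: 602 ≡ 61 (mod 541), so (602 / 541) = (61 / 541).
61 ≡ 1 (mod 4), so quadratic reciprocity gives (61 / 541) = (541 / 61). Reduce: 541 ≡ 53 (mod 61). Now have (53 / 61).
53 ≡ 1 (mod 4), so quadratic reciprocity gives (53 / 61) = (61 / 53). Reduce: 61 ≡ 8 (mod 53). Now have (8 / 53).
Factor out 2: 8 = 2^3. Since 53 ≡ 5 (mod 8), (2 / 53) = -1, and (2 / 53)^3 = -1. Now have -(1 / 53).
(1 / 53) = 1. Collecting the sign factors: -1.
Product: (1)·(-1) = -1.

-1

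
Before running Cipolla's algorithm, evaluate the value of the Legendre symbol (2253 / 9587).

-1

(2253 / 9587)
  = (9587 / 2253)    [QR: 2253 ≡ 1 mod 4, sign kept]
  = (575 / 2253)    [9587 ≡ 575 mod 2253]
  = (2253 / 575)    [QR: 2253 ≡ 1 mod 4, sign kept]
  = (528 / 575)    [2253 ≡ 528 mod 575]
  = (33 / 575)    [575 ≡ 7 mod 8 ⇒ (2 / 575)^4 = +1]
  = (575 / 33)    [QR: 33 ≡ 1 mod 4, sign kept]
  = (14 / 33)    [575 ≡ 14 mod 33]
  = (7 / 33)    [33 ≡ 1 mod 8 ⇒ (2 / 33) = +1]
  = (33 / 7)    [QR: 33 ≡ 1 mod 4, sign kept]
  = (5 / 7)    [33 ≡ 5 mod 7]
  = (7 / 5)    [QR: 5 ≡ 1 mod 4, sign kept]
  = (2 / 5)    [7 ≡ 2 mod 5]
  = -(1 / 5)    [5 ≡ 5 mod 8 ⇒ (2 / 5) = -1]
  = -1    [(1 / 5) = 1]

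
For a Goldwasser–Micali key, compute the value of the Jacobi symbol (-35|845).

Reduce the numerator: -35 ≡ 810 (mod 845), so (-35|845) = (810|845).
Factor out 2: 810 = 2·405. Since 845 ≡ 5 (mod 8), (2|845) = -1. Now have -(405|845).
405 ≡ 1 (mod 4), so quadratic reciprocity gives (405|845) = (845|405). Reduce: 845 ≡ 35 (mod 405). Now have -(35|405).
405 ≡ 1 (mod 4), so quadratic reciprocity gives (35|405) = (405|35). Reduce: 405 ≡ 20 (mod 35). Now have -(20|35).
Factor out 2: 20 = 2^2·5. Since 35 ≡ 3 (mod 8), (2|35) = -1, and (2|35)^2 = +1. Now have -(5|35).
5 ≡ 1 (mod 4), so quadratic reciprocity gives (5|35) = (35|5). Reduce: 35 ≡ 0 (mod 5). Now have -(0|5).
The numerator is now 0 with denominator 5 > 1: the symbol is 0.

0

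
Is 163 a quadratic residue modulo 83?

no

Reduce the numerator: 163 ≡ 80 (mod 83), so (163/83) = (80/83).
Factor out 2: 80 = 2^4·5. Since 83 ≡ 3 (mod 8), (2/83) = -1, and (2/83)^4 = +1. Now have (5/83).
5 ≡ 1 (mod 4), so quadratic reciprocity gives (5/83) = (83/5). Reduce: 83 ≡ 3 (mod 5). Now have (3/5).
5 ≡ 1 (mod 4), so quadratic reciprocity gives (3/5) = (5/3). Reduce: 5 ≡ 2 (mod 3). Now have (2/3).
Factor out 2: 2 = 2. Since 3 ≡ 3 (mod 8), (2/3) = -1. Now have -(1/3).
(1/3) = 1. Collecting the sign factors: -1.
The Legendre symbol is -1, so x^2 ≡ 163 (mod 83) has no solution.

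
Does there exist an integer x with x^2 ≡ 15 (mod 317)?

yes

(15/317)
  = (317/15)    [QR: 317 ≡ 1 mod 4, sign kept]
  = (2/15)    [317 ≡ 2 mod 15]
  = (1/15)    [15 ≡ 7 mod 8 ⇒ (2/15) = +1]
  = 1    [(1/15) = 1]
The Legendre symbol is 1, so x^2 ≡ 15 (mod 317) has solution.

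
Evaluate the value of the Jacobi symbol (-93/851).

Pull out -1: (-93/851) = (-1/851)·(93/851). Since 851 ≡ 3 (mod 4), (-1/851) = -1. Now have -(93/851).
93 ≡ 1 (mod 4), so quadratic reciprocity gives (93/851) = (851/93). Reduce: 851 ≡ 14 (mod 93). Now have -(14/93).
Factor out 2: 14 = 2·7. Since 93 ≡ 5 (mod 8), (2/93) = -1. Now have (7/93).
93 ≡ 1 (mod 4), so quadratic reciprocity gives (7/93) = (93/7). Reduce: 93 ≡ 2 (mod 7). Now have (2/7).
Factor out 2: 2 = 2. Since 7 ≡ 7 (mod 8), (2/7) = +1. Now have (1/7).
(1/7) = 1. Collecting the sign factors: 1.

1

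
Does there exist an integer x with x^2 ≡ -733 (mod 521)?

Pull out -1: (-733/521) = (-1/521)·(733/521). Since 521 ≡ 1 (mod 4), (-1/521) = +1. Now have (733/521).
Reduce the numerator: 733 ≡ 212 (mod 521), so (733/521) = (212/521).
Factor out 2: 212 = 2^2·53. Since 521 ≡ 1 (mod 8), (2/521) = +1, and (2/521)^2 = +1. Now have (53/521).
53 ≡ 1 (mod 4), so quadratic reciprocity gives (53/521) = (521/53). Reduce: 521 ≡ 44 (mod 53). Now have (44/53).
Factor out 2: 44 = 2^2·11. Since 53 ≡ 5 (mod 8), (2/53) = -1, and (2/53)^2 = +1. Now have (11/53).
53 ≡ 1 (mod 4), so quadratic reciprocity gives (11/53) = (53/11). Reduce: 53 ≡ 9 (mod 11). Now have (9/11).
9 ≡ 1 (mod 4), so quadratic reciprocity gives (9/11) = (11/9). Reduce: 11 ≡ 2 (mod 9). Now have (2/9).
Factor out 2: 2 = 2. Since 9 ≡ 1 (mod 8), (2/9) = +1. Now have (1/9).
(1/9) = 1. Collecting the sign factors: 1.
The Legendre symbol is 1, so x^2 ≡ -733 (mod 521) has solution.

yes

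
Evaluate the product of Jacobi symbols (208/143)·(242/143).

0

By multiplicativity, (208·242/143) = (208/143)·(242/143).
First factor (208/143):
Reduce the numerator: 208 ≡ 65 (mod 143), so (208/143) = (65/143).
65 ≡ 1 (mod 4), so quadratic reciprocity gives (65/143) = (143/65). Reduce: 143 ≡ 13 (mod 65). Now have (13/65).
13 ≡ 1 (mod 4), so quadratic reciprocity gives (13/65) = (65/13). Reduce: 65 ≡ 0 (mod 13). Now have (0/13).
The numerator is now 0 with denominator 13 > 1: the symbol is 0.
Second factor (242/143):
Reduce the numerator: 242 ≡ 99 (mod 143), so (242/143) = (99/143).
Both 99 ≡ 3 and 143 ≡ 3 (mod 4), so reciprocity gives (99/143) = -(143/99). Reduce: 143 ≡ 44 (mod 99). Now have -(44/99).
Factor out 2: 44 = 2^2·11. Since 99 ≡ 3 (mod 8), (2/99) = -1, and (2/99)^2 = +1. Now have -(11/99).
Both 11 ≡ 3 and 99 ≡ 3 (mod 4), so reciprocity gives (11/99) = -(99/11). Reduce: 99 ≡ 0 (mod 11). Now have (0/11).
The numerator is now 0 with denominator 11 > 1: the symbol is 0.
Product: (0)·(0) = 0.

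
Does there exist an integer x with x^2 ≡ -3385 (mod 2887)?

no

(-3385|2887)
  = -(3385|2887)    [2887 ≡ 3 mod 4 ⇒ (-1|2887) = -1]
  = -(498|2887)    [3385 ≡ 498 mod 2887]
  = -(249|2887)    [2887 ≡ 7 mod 8 ⇒ (2|2887) = +1]
  = -(2887|249)    [QR: 249 ≡ 1 mod 4, sign kept]
  = -(148|249)    [2887 ≡ 148 mod 249]
  = -(37|249)    [249 ≡ 1 mod 8 ⇒ (2|249)^2 = +1]
  = -(249|37)    [QR: 37 ≡ 1 mod 4, sign kept]
  = -(27|37)    [249 ≡ 27 mod 37]
  = -(37|27)    [QR: 37 ≡ 1 mod 4, sign kept]
  = -(10|27)    [37 ≡ 10 mod 27]
  = (5|27)    [27 ≡ 3 mod 8 ⇒ (2|27) = -1]
  = (27|5)    [QR: 5 ≡ 1 mod 4, sign kept]
  = (2|5)    [27 ≡ 2 mod 5]
  = -(1|5)    [5 ≡ 5 mod 8 ⇒ (2|5) = -1]
  = -1    [(1|5) = 1]
The Legendre symbol is -1, so x^2 ≡ -3385 (mod 2887) has no solution.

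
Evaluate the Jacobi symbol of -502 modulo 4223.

1

(-502/4223)
  = -(502/4223)    [4223 ≡ 3 mod 4 ⇒ (-1/4223) = -1]
  = -(251/4223)    [4223 ≡ 7 mod 8 ⇒ (2/4223) = +1]
  = (4223/251)    [QR: both ≡ 3 mod 4, sign flips]
  = (207/251)    [4223 ≡ 207 mod 251]
  = -(251/207)    [QR: both ≡ 3 mod 4, sign flips]
  = -(44/207)    [251 ≡ 44 mod 207]
  = -(11/207)    [207 ≡ 7 mod 8 ⇒ (2/207)^2 = +1]
  = (207/11)    [QR: both ≡ 3 mod 4, sign flips]
  = (9/11)    [207 ≡ 9 mod 11]
  = (11/9)    [QR: 9 ≡ 1 mod 4, sign kept]
  = (2/9)    [11 ≡ 2 mod 9]
  = (1/9)    [9 ≡ 1 mod 8 ⇒ (2/9) = +1]
  = 1    [(1/9) = 1]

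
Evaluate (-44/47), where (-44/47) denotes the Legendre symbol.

(-44/47)
  = (3/47)    [-44 ≡ 3 mod 47]
  = -(47/3)    [QR: both ≡ 3 mod 4, sign flips]
  = -(2/3)    [47 ≡ 2 mod 3]
  = (1/3)    [3 ≡ 3 mod 8 ⇒ (2/3) = -1]
  = 1    [(1/3) = 1]

1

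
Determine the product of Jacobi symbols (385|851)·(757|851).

By multiplicativity, (385·757|851) = (385|851)·(757|851).
First factor (385|851):
385 ≡ 1 (mod 4), so quadratic reciprocity gives (385|851) = (851|385). Reduce: 851 ≡ 81 (mod 385). Now have (81|385).
81 ≡ 1 (mod 4), so quadratic reciprocity gives (81|385) = (385|81). Reduce: 385 ≡ 61 (mod 81). Now have (61|81).
61 ≡ 1 (mod 4), so quadratic reciprocity gives (61|81) = (81|61). Reduce: 81 ≡ 20 (mod 61). Now have (20|61).
Factor out 2: 20 = 2^2·5. Since 61 ≡ 5 (mod 8), (2|61) = -1, and (2|61)^2 = +1. Now have (5|61).
5 ≡ 1 (mod 4), so quadratic reciprocity gives (5|61) = (61|5). Reduce: 61 ≡ 1 (mod 5). Now have (1|5).
(1|5) = 1. Collecting the sign factors: 1.
Second factor (757|851):
757 ≡ 1 (mod 4), so quadratic reciprocity gives (757|851) = (851|757). Reduce: 851 ≡ 94 (mod 757). Now have (94|757).
Factor out 2: 94 = 2·47. Since 757 ≡ 5 (mod 8), (2|757) = -1. Now have -(47|757).
757 ≡ 1 (mod 4), so quadratic reciprocity gives (47|757) = (757|47). Reduce: 757 ≡ 5 (mod 47). Now have -(5|47).
5 ≡ 1 (mod 4), so quadratic reciprocity gives (5|47) = (47|5). Reduce: 47 ≡ 2 (mod 5). Now have -(2|5).
Factor out 2: 2 = 2. Since 5 ≡ 5 (mod 8), (2|5) = -1. Now have (1|5).
(1|5) = 1. Collecting the sign factors: 1.
Product: (1)·(1) = 1.

1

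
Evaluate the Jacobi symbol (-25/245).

Pull out -1: (-25/245) = (-1/245)·(25/245). Since 245 ≡ 1 (mod 4), (-1/245) = +1. Now have (25/245).
25 ≡ 1 (mod 4), so quadratic reciprocity gives (25/245) = (245/25). Reduce: 245 ≡ 20 (mod 25). Now have (20/25).
Factor out 2: 20 = 2^2·5. Since 25 ≡ 1 (mod 8), (2/25) = +1, and (2/25)^2 = +1. Now have (5/25).
5 ≡ 1 (mod 4), so quadratic reciprocity gives (5/25) = (25/5). Reduce: 25 ≡ 0 (mod 5). Now have (0/5).
The numerator is now 0 with denominator 5 > 1: the symbol is 0.

0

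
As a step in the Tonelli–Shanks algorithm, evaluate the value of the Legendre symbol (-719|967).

Pull out -1: (-719|967) = (-1|967)·(719|967). Since 967 ≡ 3 (mod 4), (-1|967) = -1. Now have -(719|967).
Both 719 ≡ 3 and 967 ≡ 3 (mod 4), so reciprocity gives (719|967) = -(967|719). Reduce: 967 ≡ 248 (mod 719). Now have (248|719).
Factor out 2: 248 = 2^3·31. Since 719 ≡ 7 (mod 8), (2|719) = +1, and (2|719)^3 = +1. Now have (31|719).
Both 31 ≡ 3 and 719 ≡ 3 (mod 4), so reciprocity gives (31|719) = -(719|31). Reduce: 719 ≡ 6 (mod 31). Now have -(6|31).
Factor out 2: 6 = 2·3. Since 31 ≡ 7 (mod 8), (2|31) = +1. Now have -(3|31).
Both 3 ≡ 3 and 31 ≡ 3 (mod 4), so reciprocity gives (3|31) = -(31|3). Reduce: 31 ≡ 1 (mod 3). Now have (1|3).
(1|3) = 1. Collecting the sign factors: 1.

1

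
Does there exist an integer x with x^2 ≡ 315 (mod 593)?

593 ≡ 1 (mod 4), so quadratic reciprocity gives (315/593) = (593/315). Reduce: 593 ≡ 278 (mod 315). Now have (278/315).
Factor out 2: 278 = 2·139. Since 315 ≡ 3 (mod 8), (2/315) = -1. Now have -(139/315).
Both 139 ≡ 3 and 315 ≡ 3 (mod 4), so reciprocity gives (139/315) = -(315/139). Reduce: 315 ≡ 37 (mod 139). Now have (37/139).
37 ≡ 1 (mod 4), so quadratic reciprocity gives (37/139) = (139/37). Reduce: 139 ≡ 28 (mod 37). Now have (28/37).
Factor out 2: 28 = 2^2·7. Since 37 ≡ 5 (mod 8), (2/37) = -1, and (2/37)^2 = +1. Now have (7/37).
37 ≡ 1 (mod 4), so quadratic reciprocity gives (7/37) = (37/7). Reduce: 37 ≡ 2 (mod 7). Now have (2/7).
Factor out 2: 2 = 2. Since 7 ≡ 7 (mod 8), (2/7) = +1. Now have (1/7).
(1/7) = 1. Collecting the sign factors: 1.
(315/593) = 1, and 593 is prime, so 315 is a quadratic residue mod 593.

yes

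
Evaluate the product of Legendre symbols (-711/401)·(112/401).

By multiplicativity, (-711·112/401) = (-711/401)·(112/401).
First factor (-711/401):
(-711/401)
  = (711/401)    [401 ≡ 1 mod 4 ⇒ (-1/401) = +1]
  = (310/401)    [711 ≡ 310 mod 401]
  = (155/401)    [401 ≡ 1 mod 8 ⇒ (2/401) = +1]
  = (401/155)    [QR: 401 ≡ 1 mod 4, sign kept]
  = (91/155)    [401 ≡ 91 mod 155]
  = -(155/91)    [QR: both ≡ 3 mod 4, sign flips]
  = -(64/91)    [155 ≡ 64 mod 91]
  = -(1/91)    [91 ≡ 3 mod 8 ⇒ (2/91)^6 = +1]
  = -1    [(1/91) = 1]
Second factor (112/401):
(112/401)
  = (7/401)    [401 ≡ 1 mod 8 ⇒ (2/401)^4 = +1]
  = (401/7)    [QR: 401 ≡ 1 mod 4, sign kept]
  = (2/7)    [401 ≡ 2 mod 7]
  = (1/7)    [7 ≡ 7 mod 8 ⇒ (2/7) = +1]
  = 1    [(1/7) = 1]
Product: (-1)·(1) = -1.

-1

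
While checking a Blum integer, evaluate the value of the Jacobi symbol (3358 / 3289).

Reduce the numerator: 3358 ≡ 69 (mod 3289), so (3358 / 3289) = (69 / 3289).
69 ≡ 1 (mod 4), so quadratic reciprocity gives (69 / 3289) = (3289 / 69). Reduce: 3289 ≡ 46 (mod 69). Now have (46 / 69).
Factor out 2: 46 = 2·23. Since 69 ≡ 5 (mod 8), (2 / 69) = -1. Now have -(23 / 69).
69 ≡ 1 (mod 4), so quadratic reciprocity gives (23 / 69) = (69 / 23). Reduce: 69 ≡ 0 (mod 23). Now have -(0 / 23).
The numerator is now 0 with denominator 23 > 1: the symbol is 0.

0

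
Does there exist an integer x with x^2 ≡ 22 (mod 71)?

Factor out 2: 22 = 2·11. Since 71 ≡ 7 (mod 8), (2/71) = +1. Now have (11/71).
Both 11 ≡ 3 and 71 ≡ 3 (mod 4), so reciprocity gives (11/71) = -(71/11). Reduce: 71 ≡ 5 (mod 11). Now have -(5/11).
5 ≡ 1 (mod 4), so quadratic reciprocity gives (5/11) = (11/5). Reduce: 11 ≡ 1 (mod 5). Now have -(1/5).
(1/5) = 1. Collecting the sign factors: -1.
The Legendre symbol is -1, so x^2 ≡ 22 (mod 71) has no solution.

no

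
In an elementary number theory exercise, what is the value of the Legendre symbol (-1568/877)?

-1

(-1568/877)
  = (186/877)    [-1568 ≡ 186 mod 877]
  = -(93/877)    [877 ≡ 5 mod 8 ⇒ (2/877) = -1]
  = -(877/93)    [QR: 93 ≡ 1 mod 4, sign kept]
  = -(40/93)    [877 ≡ 40 mod 93]
  = (5/93)    [93 ≡ 5 mod 8 ⇒ (2/93)^3 = -1]
  = (93/5)    [QR: 5 ≡ 1 mod 4, sign kept]
  = (3/5)    [93 ≡ 3 mod 5]
  = (5/3)    [QR: 5 ≡ 1 mod 4, sign kept]
  = (2/3)    [5 ≡ 2 mod 3]
  = -(1/3)    [3 ≡ 3 mod 8 ⇒ (2/3) = -1]
  = -1    [(1/3) = 1]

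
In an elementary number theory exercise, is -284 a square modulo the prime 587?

(-284/587)
  = -(284/587)    [587 ≡ 3 mod 4 ⇒ (-1/587) = -1]
  = -(71/587)    [587 ≡ 3 mod 8 ⇒ (2/587)^2 = +1]
  = (587/71)    [QR: both ≡ 3 mod 4, sign flips]
  = (19/71)    [587 ≡ 19 mod 71]
  = -(71/19)    [QR: both ≡ 3 mod 4, sign flips]
  = -(14/19)    [71 ≡ 14 mod 19]
  = (7/19)    [19 ≡ 3 mod 8 ⇒ (2/19) = -1]
  = -(19/7)    [QR: both ≡ 3 mod 4, sign flips]
  = -(5/7)    [19 ≡ 5 mod 7]
  = -(7/5)    [QR: 5 ≡ 1 mod 4, sign kept]
  = -(2/5)    [7 ≡ 2 mod 5]
  = (1/5)    [5 ≡ 5 mod 8 ⇒ (2/5) = -1]
  = 1    [(1/5) = 1]
(-284/587) = 1, and 587 is prime, so -284 is a quadratic residue mod 587.

yes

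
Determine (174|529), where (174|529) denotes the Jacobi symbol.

1

(174|529)
  = (87|529)    [529 ≡ 1 mod 8 ⇒ (2|529) = +1]
  = (529|87)    [QR: 529 ≡ 1 mod 4, sign kept]
  = (7|87)    [529 ≡ 7 mod 87]
  = -(87|7)    [QR: both ≡ 3 mod 4, sign flips]
  = -(3|7)    [87 ≡ 3 mod 7]
  = (7|3)    [QR: both ≡ 3 mod 4, sign flips]
  = (1|3)    [7 ≡ 1 mod 3]
  = 1    [(1|3) = 1]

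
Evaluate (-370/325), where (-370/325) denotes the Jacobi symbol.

0

Reduce the numerator: -370 ≡ 280 (mod 325), so (-370/325) = (280/325).
Factor out 2: 280 = 2^3·35. Since 325 ≡ 5 (mod 8), (2/325) = -1, and (2/325)^3 = -1. Now have -(35/325).
325 ≡ 1 (mod 4), so quadratic reciprocity gives (35/325) = (325/35). Reduce: 325 ≡ 10 (mod 35). Now have -(10/35).
Factor out 2: 10 = 2·5. Since 35 ≡ 3 (mod 8), (2/35) = -1. Now have (5/35).
5 ≡ 1 (mod 4), so quadratic reciprocity gives (5/35) = (35/5). Reduce: 35 ≡ 0 (mod 5). Now have (0/5).
The numerator is now 0 with denominator 5 > 1: the symbol is 0.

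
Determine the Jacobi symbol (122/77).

-1

(122/77)
  = (45/77)    [122 ≡ 45 mod 77]
  = (77/45)    [QR: 45 ≡ 1 mod 4, sign kept]
  = (32/45)    [77 ≡ 32 mod 45]
  = -(1/45)    [45 ≡ 5 mod 8 ⇒ (2/45)^5 = -1]
  = -1    [(1/45) = 1]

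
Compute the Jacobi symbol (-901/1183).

(-901/1183)
  = (282/1183)    [-901 ≡ 282 mod 1183]
  = (141/1183)    [1183 ≡ 7 mod 8 ⇒ (2/1183) = +1]
  = (1183/141)    [QR: 141 ≡ 1 mod 4, sign kept]
  = (55/141)    [1183 ≡ 55 mod 141]
  = (141/55)    [QR: 141 ≡ 1 mod 4, sign kept]
  = (31/55)    [141 ≡ 31 mod 55]
  = -(55/31)    [QR: both ≡ 3 mod 4, sign flips]
  = -(24/31)    [55 ≡ 24 mod 31]
  = -(3/31)    [31 ≡ 7 mod 8 ⇒ (2/31)^3 = +1]
  = (31/3)    [QR: both ≡ 3 mod 4, sign flips]
  = (1/3)    [31 ≡ 1 mod 3]
  = 1    [(1/3) = 1]

1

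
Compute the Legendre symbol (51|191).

Both 51 ≡ 3 and 191 ≡ 3 (mod 4), so reciprocity gives (51|191) = -(191|51). Reduce: 191 ≡ 38 (mod 51). Now have -(38|51).
Factor out 2: 38 = 2·19. Since 51 ≡ 3 (mod 8), (2|51) = -1. Now have (19|51).
Both 19 ≡ 3 and 51 ≡ 3 (mod 4), so reciprocity gives (19|51) = -(51|19). Reduce: 51 ≡ 13 (mod 19). Now have -(13|19).
13 ≡ 1 (mod 4), so quadratic reciprocity gives (13|19) = (19|13). Reduce: 19 ≡ 6 (mod 13). Now have -(6|13).
Factor out 2: 6 = 2·3. Since 13 ≡ 5 (mod 8), (2|13) = -1. Now have (3|13).
13 ≡ 1 (mod 4), so quadratic reciprocity gives (3|13) = (13|3). Reduce: 13 ≡ 1 (mod 3). Now have (1|3).
(1|3) = 1. Collecting the sign factors: 1.

1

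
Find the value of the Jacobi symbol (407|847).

(407|847)
  = -(847|407)    [QR: both ≡ 3 mod 4, sign flips]
  = -(33|407)    [847 ≡ 33 mod 407]
  = -(407|33)    [QR: 33 ≡ 1 mod 4, sign kept]
  = -(11|33)    [407 ≡ 11 mod 33]
  = -(33|11)    [QR: 33 ≡ 1 mod 4, sign kept]
  = -(0|11)    [33 ≡ 0 mod 11]
  = 0    [numerator 0, gcd > 1]

0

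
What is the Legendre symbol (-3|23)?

Reduce the numerator: -3 ≡ 20 (mod 23), so (-3|23) = (20|23).
Factor out 2: 20 = 2^2·5. Since 23 ≡ 7 (mod 8), (2|23) = +1, and (2|23)^2 = +1. Now have (5|23).
5 ≡ 1 (mod 4), so quadratic reciprocity gives (5|23) = (23|5). Reduce: 23 ≡ 3 (mod 5). Now have (3|5).
5 ≡ 1 (mod 4), so quadratic reciprocity gives (3|5) = (5|3). Reduce: 5 ≡ 2 (mod 3). Now have (2|3).
Factor out 2: 2 = 2. Since 3 ≡ 3 (mod 8), (2|3) = -1. Now have -(1|3).
(1|3) = 1. Collecting the sign factors: -1.

-1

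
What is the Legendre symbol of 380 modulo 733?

-1

Factor out 2: 380 = 2^2·95. Since 733 ≡ 5 (mod 8), (2|733) = -1, and (2|733)^2 = +1. Now have (95|733).
733 ≡ 1 (mod 4), so quadratic reciprocity gives (95|733) = (733|95). Reduce: 733 ≡ 68 (mod 95). Now have (68|95).
Factor out 2: 68 = 2^2·17. Since 95 ≡ 7 (mod 8), (2|95) = +1, and (2|95)^2 = +1. Now have (17|95).
17 ≡ 1 (mod 4), so quadratic reciprocity gives (17|95) = (95|17). Reduce: 95 ≡ 10 (mod 17). Now have (10|17).
Factor out 2: 10 = 2·5. Since 17 ≡ 1 (mod 8), (2|17) = +1. Now have (5|17).
5 ≡ 1 (mod 4), so quadratic reciprocity gives (5|17) = (17|5). Reduce: 17 ≡ 2 (mod 5). Now have (2|5).
Factor out 2: 2 = 2. Since 5 ≡ 5 (mod 8), (2|5) = -1. Now have -(1|5).
(1|5) = 1. Collecting the sign factors: -1.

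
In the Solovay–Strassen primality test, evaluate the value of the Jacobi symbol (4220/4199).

(4220/4199)
  = (21/4199)    [4220 ≡ 21 mod 4199]
  = (4199/21)    [QR: 21 ≡ 1 mod 4, sign kept]
  = (20/21)    [4199 ≡ 20 mod 21]
  = (5/21)    [21 ≡ 5 mod 8 ⇒ (2/21)^2 = +1]
  = (21/5)    [QR: 5 ≡ 1 mod 4, sign kept]
  = (1/5)    [21 ≡ 1 mod 5]
  = 1    [(1/5) = 1]

1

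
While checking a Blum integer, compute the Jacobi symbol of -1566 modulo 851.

-1

(-1566|851)
  = (136|851)    [-1566 ≡ 136 mod 851]
  = -(17|851)    [851 ≡ 3 mod 8 ⇒ (2|851)^3 = -1]
  = -(851|17)    [QR: 17 ≡ 1 mod 4, sign kept]
  = -(1|17)    [851 ≡ 1 mod 17]
  = -1    [(1|17) = 1]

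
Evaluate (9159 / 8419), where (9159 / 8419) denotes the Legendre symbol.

Reduce the numerator: 9159 ≡ 740 (mod 8419), so (9159 / 8419) = (740 / 8419).
Factor out 2: 740 = 2^2·185. Since 8419 ≡ 3 (mod 8), (2 / 8419) = -1, and (2 / 8419)^2 = +1. Now have (185 / 8419).
185 ≡ 1 (mod 4), so quadratic reciprocity gives (185 / 8419) = (8419 / 185). Reduce: 8419 ≡ 94 (mod 185). Now have (94 / 185).
Factor out 2: 94 = 2·47. Since 185 ≡ 1 (mod 8), (2 / 185) = +1. Now have (47 / 185).
185 ≡ 1 (mod 4), so quadratic reciprocity gives (47 / 185) = (185 / 47). Reduce: 185 ≡ 44 (mod 47). Now have (44 / 47).
Factor out 2: 44 = 2^2·11. Since 47 ≡ 7 (mod 8), (2 / 47) = +1, and (2 / 47)^2 = +1. Now have (11 / 47).
Both 11 ≡ 3 and 47 ≡ 3 (mod 4), so reciprocity gives (11 / 47) = -(47 / 11). Reduce: 47 ≡ 3 (mod 11). Now have -(3 / 11).
Both 3 ≡ 3 and 11 ≡ 3 (mod 4), so reciprocity gives (3 / 11) = -(11 / 3). Reduce: 11 ≡ 2 (mod 3). Now have (2 / 3).
Factor out 2: 2 = 2. Since 3 ≡ 3 (mod 8), (2 / 3) = -1. Now have -(1 / 3).
(1 / 3) = 1. Collecting the sign factors: -1.

-1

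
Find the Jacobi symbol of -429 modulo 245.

1

Reduce the numerator: -429 ≡ 61 (mod 245), so (-429/245) = (61/245).
61 ≡ 1 (mod 4), so quadratic reciprocity gives (61/245) = (245/61). Reduce: 245 ≡ 1 (mod 61). Now have (1/61).
(1/61) = 1. Collecting the sign factors: 1.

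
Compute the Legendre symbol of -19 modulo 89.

-1

Reduce the numerator: -19 ≡ 70 (mod 89), so (-19 / 89) = (70 / 89).
Factor out 2: 70 = 2·35. Since 89 ≡ 1 (mod 8), (2 / 89) = +1. Now have (35 / 89).
89 ≡ 1 (mod 4), so quadratic reciprocity gives (35 / 89) = (89 / 35). Reduce: 89 ≡ 19 (mod 35). Now have (19 / 35).
Both 19 ≡ 3 and 35 ≡ 3 (mod 4), so reciprocity gives (19 / 35) = -(35 / 19). Reduce: 35 ≡ 16 (mod 19). Now have -(16 / 19).
Factor out 2: 16 = 2^4. Since 19 ≡ 3 (mod 8), (2 / 19) = -1, and (2 / 19)^4 = +1. Now have -(1 / 19).
(1 / 19) = 1. Collecting the sign factors: -1.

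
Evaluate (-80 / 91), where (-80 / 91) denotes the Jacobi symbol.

-1

Reduce the numerator: -80 ≡ 11 (mod 91), so (-80 / 91) = (11 / 91).
Both 11 ≡ 3 and 91 ≡ 3 (mod 4), so reciprocity gives (11 / 91) = -(91 / 11). Reduce: 91 ≡ 3 (mod 11). Now have -(3 / 11).
Both 3 ≡ 3 and 11 ≡ 3 (mod 4), so reciprocity gives (3 / 11) = -(11 / 3). Reduce: 11 ≡ 2 (mod 3). Now have (2 / 3).
Factor out 2: 2 = 2. Since 3 ≡ 3 (mod 8), (2 / 3) = -1. Now have -(1 / 3).
(1 / 3) = 1. Collecting the sign factors: -1.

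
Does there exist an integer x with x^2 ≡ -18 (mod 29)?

no

(-18/29)
  = (11/29)    [-18 ≡ 11 mod 29]
  = (29/11)    [QR: 29 ≡ 1 mod 4, sign kept]
  = (7/11)    [29 ≡ 7 mod 11]
  = -(11/7)    [QR: both ≡ 3 mod 4, sign flips]
  = -(4/7)    [11 ≡ 4 mod 7]
  = -(1/7)    [7 ≡ 7 mod 8 ⇒ (2/7)^2 = +1]
  = -1    [(1/7) = 1]
(-18/29) = -1, and 29 is prime, so -18 is not a quadratic residue mod 29.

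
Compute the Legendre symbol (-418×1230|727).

By multiplicativity, (-418·1230|727) = (-418|727)·(1230|727).
First factor (-418|727):
Pull out -1: (-418|727) = (-1|727)·(418|727). Since 727 ≡ 3 (mod 4), (-1|727) = -1. Now have -(418|727).
Factor out 2: 418 = 2·209. Since 727 ≡ 7 (mod 8), (2|727) = +1. Now have -(209|727).
209 ≡ 1 (mod 4), so quadratic reciprocity gives (209|727) = (727|209). Reduce: 727 ≡ 100 (mod 209). Now have -(100|209).
Factor out 2: 100 = 2^2·25. Since 209 ≡ 1 (mod 8), (2|209) = +1, and (2|209)^2 = +1. Now have -(25|209).
25 ≡ 1 (mod 4), so quadratic reciprocity gives (25|209) = (209|25). Reduce: 209 ≡ 9 (mod 25). Now have -(9|25).
9 ≡ 1 (mod 4), so quadratic reciprocity gives (9|25) = (25|9). Reduce: 25 ≡ 7 (mod 9). Now have -(7|9).
9 ≡ 1 (mod 4), so quadratic reciprocity gives (7|9) = (9|7). Reduce: 9 ≡ 2 (mod 7). Now have -(2|7).
Factor out 2: 2 = 2. Since 7 ≡ 7 (mod 8), (2|7) = +1. Now have -(1|7).
(1|7) = 1. Collecting the sign factors: -1.
Second factor (1230|727):
Reduce the numerator: 1230 ≡ 503 (mod 727), so (1230|727) = (503|727).
Both 503 ≡ 3 and 727 ≡ 3 (mod 4), so reciprocity gives (503|727) = -(727|503). Reduce: 727 ≡ 224 (mod 503). Now have -(224|503).
Factor out 2: 224 = 2^5·7. Since 503 ≡ 7 (mod 8), (2|503) = +1, and (2|503)^5 = +1. Now have -(7|503).
Both 7 ≡ 3 and 503 ≡ 3 (mod 4), so reciprocity gives (7|503) = -(503|7). Reduce: 503 ≡ 6 (mod 7). Now have (6|7).
Factor out 2: 6 = 2·3. Since 7 ≡ 7 (mod 8), (2|7) = +1. Now have (3|7).
Both 3 ≡ 3 and 7 ≡ 3 (mod 4), so reciprocity gives (3|7) = -(7|3). Reduce: 7 ≡ 1 (mod 3). Now have -(1|3).
(1|3) = 1. Collecting the sign factors: -1.
Product: (-1)·(-1) = 1.

1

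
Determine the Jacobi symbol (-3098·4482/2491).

-1

By multiplicativity, (-3098·4482/2491) = (-3098/2491)·(4482/2491).
First factor (-3098/2491):
(-3098/2491)
  = -(3098/2491)    [2491 ≡ 3 mod 4 ⇒ (-1/2491) = -1]
  = -(607/2491)    [3098 ≡ 607 mod 2491]
  = (2491/607)    [QR: both ≡ 3 mod 4, sign flips]
  = (63/607)    [2491 ≡ 63 mod 607]
  = -(607/63)    [QR: both ≡ 3 mod 4, sign flips]
  = -(40/63)    [607 ≡ 40 mod 63]
  = -(5/63)    [63 ≡ 7 mod 8 ⇒ (2/63)^3 = +1]
  = -(63/5)    [QR: 5 ≡ 1 mod 4, sign kept]
  = -(3/5)    [63 ≡ 3 mod 5]
  = -(5/3)    [QR: 5 ≡ 1 mod 4, sign kept]
  = -(2/3)    [5 ≡ 2 mod 3]
  = (1/3)    [3 ≡ 3 mod 8 ⇒ (2/3) = -1]
  = 1    [(1/3) = 1]
Second factor (4482/2491):
(4482/2491)
  = (1991/2491)    [4482 ≡ 1991 mod 2491]
  = -(2491/1991)    [QR: both ≡ 3 mod 4, sign flips]
  = -(500/1991)    [2491 ≡ 500 mod 1991]
  = -(125/1991)    [1991 ≡ 7 mod 8 ⇒ (2/1991)^2 = +1]
  = -(1991/125)    [QR: 125 ≡ 1 mod 4, sign kept]
  = -(116/125)    [1991 ≡ 116 mod 125]
  = -(29/125)    [125 ≡ 5 mod 8 ⇒ (2/125)^2 = +1]
  = -(125/29)    [QR: 29 ≡ 1 mod 4, sign kept]
  = -(9/29)    [125 ≡ 9 mod 29]
  = -(29/9)    [QR: 9 ≡ 1 mod 4, sign kept]
  = -(2/9)    [29 ≡ 2 mod 9]
  = -(1/9)    [9 ≡ 1 mod 8 ⇒ (2/9) = +1]
  = -1    [(1/9) = 1]
Product: (1)·(-1) = -1.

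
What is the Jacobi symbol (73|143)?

73 ≡ 1 (mod 4), so quadratic reciprocity gives (73|143) = (143|73). Reduce: 143 ≡ 70 (mod 73). Now have (70|73).
Factor out 2: 70 = 2·35. Since 73 ≡ 1 (mod 8), (2|73) = +1. Now have (35|73).
73 ≡ 1 (mod 4), so quadratic reciprocity gives (35|73) = (73|35). Reduce: 73 ≡ 3 (mod 35). Now have (3|35).
Both 3 ≡ 3 and 35 ≡ 3 (mod 4), so reciprocity gives (3|35) = -(35|3). Reduce: 35 ≡ 2 (mod 3). Now have -(2|3).
Factor out 2: 2 = 2. Since 3 ≡ 3 (mod 8), (2|3) = -1. Now have (1|3).
(1|3) = 1. Collecting the sign factors: 1.

1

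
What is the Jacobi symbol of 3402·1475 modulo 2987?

-1

By multiplicativity, (3402·1475/2987) = (3402/2987)·(1475/2987).
First factor (3402/2987):
(3402/2987)
  = (415/2987)    [3402 ≡ 415 mod 2987]
  = -(2987/415)    [QR: both ≡ 3 mod 4, sign flips]
  = -(82/415)    [2987 ≡ 82 mod 415]
  = -(41/415)    [415 ≡ 7 mod 8 ⇒ (2/415) = +1]
  = -(415/41)    [QR: 41 ≡ 1 mod 4, sign kept]
  = -(5/41)    [415 ≡ 5 mod 41]
  = -(41/5)    [QR: 5 ≡ 1 mod 4, sign kept]
  = -(1/5)    [41 ≡ 1 mod 5]
  = -1    [(1/5) = 1]
Second factor (1475/2987):
(1475/2987)
  = -(2987/1475)    [QR: both ≡ 3 mod 4, sign flips]
  = -(37/1475)    [2987 ≡ 37 mod 1475]
  = -(1475/37)    [QR: 37 ≡ 1 mod 4, sign kept]
  = -(32/37)    [1475 ≡ 32 mod 37]
  = (1/37)    [37 ≡ 5 mod 8 ⇒ (2/37)^5 = -1]
  = 1    [(1/37) = 1]
Product: (-1)·(1) = -1.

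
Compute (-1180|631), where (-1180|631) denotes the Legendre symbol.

1

Pull out -1: (-1180|631) = (-1|631)·(1180|631). Since 631 ≡ 3 (mod 4), (-1|631) = -1. Now have -(1180|631).
Reduce the numerator: 1180 ≡ 549 (mod 631), so (1180|631) = (549|631).
549 ≡ 1 (mod 4), so quadratic reciprocity gives (549|631) = (631|549). Reduce: 631 ≡ 82 (mod 549). Now have -(82|549).
Factor out 2: 82 = 2·41. Since 549 ≡ 5 (mod 8), (2|549) = -1. Now have (41|549).
41 ≡ 1 (mod 4), so quadratic reciprocity gives (41|549) = (549|41). Reduce: 549 ≡ 16 (mod 41). Now have (16|41).
Factor out 2: 16 = 2^4. Since 41 ≡ 1 (mod 8), (2|41) = +1, and (2|41)^4 = +1. Now have (1|41).
(1|41) = 1. Collecting the sign factors: 1.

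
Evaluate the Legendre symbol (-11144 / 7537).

1

Reduce the numerator: -11144 ≡ 3930 (mod 7537), so (-11144 / 7537) = (3930 / 7537).
Factor out 2: 3930 = 2·1965. Since 7537 ≡ 1 (mod 8), (2 / 7537) = +1. Now have (1965 / 7537).
1965 ≡ 1 (mod 4), so quadratic reciprocity gives (1965 / 7537) = (7537 / 1965). Reduce: 7537 ≡ 1642 (mod 1965). Now have (1642 / 1965).
Factor out 2: 1642 = 2·821. Since 1965 ≡ 5 (mod 8), (2 / 1965) = -1. Now have -(821 / 1965).
821 ≡ 1 (mod 4), so quadratic reciprocity gives (821 / 1965) = (1965 / 821). Reduce: 1965 ≡ 323 (mod 821). Now have -(323 / 821).
821 ≡ 1 (mod 4), so quadratic reciprocity gives (323 / 821) = (821 / 323). Reduce: 821 ≡ 175 (mod 323). Now have -(175 / 323).
Both 175 ≡ 3 and 323 ≡ 3 (mod 4), so reciprocity gives (175 / 323) = -(323 / 175). Reduce: 323 ≡ 148 (mod 175). Now have (148 / 175).
Factor out 2: 148 = 2^2·37. Since 175 ≡ 7 (mod 8), (2 / 175) = +1, and (2 / 175)^2 = +1. Now have (37 / 175).
37 ≡ 1 (mod 4), so quadratic reciprocity gives (37 / 175) = (175 / 37). Reduce: 175 ≡ 27 (mod 37). Now have (27 / 37).
37 ≡ 1 (mod 4), so quadratic reciprocity gives (27 / 37) = (37 / 27). Reduce: 37 ≡ 10 (mod 27). Now have (10 / 27).
Factor out 2: 10 = 2·5. Since 27 ≡ 3 (mod 8), (2 / 27) = -1. Now have -(5 / 27).
5 ≡ 1 (mod 4), so quadratic reciprocity gives (5 / 27) = (27 / 5). Reduce: 27 ≡ 2 (mod 5). Now have -(2 / 5).
Factor out 2: 2 = 2. Since 5 ≡ 5 (mod 8), (2 / 5) = -1. Now have (1 / 5).
(1 / 5) = 1. Collecting the sign factors: 1.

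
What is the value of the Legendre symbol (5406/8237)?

Factor out 2: 5406 = 2·2703. Since 8237 ≡ 5 (mod 8), (2/8237) = -1. Now have -(2703/8237).
8237 ≡ 1 (mod 4), so quadratic reciprocity gives (2703/8237) = (8237/2703). Reduce: 8237 ≡ 128 (mod 2703). Now have -(128/2703).
Factor out 2: 128 = 2^7. Since 2703 ≡ 7 (mod 8), (2/2703) = +1, and (2/2703)^7 = +1. Now have -(1/2703).
(1/2703) = 1. Collecting the sign factors: -1.

-1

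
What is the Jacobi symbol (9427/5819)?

0

Reduce the numerator: 9427 ≡ 3608 (mod 5819), so (9427/5819) = (3608/5819).
Factor out 2: 3608 = 2^3·451. Since 5819 ≡ 3 (mod 8), (2/5819) = -1, and (2/5819)^3 = -1. Now have -(451/5819).
Both 451 ≡ 3 and 5819 ≡ 3 (mod 4), so reciprocity gives (451/5819) = -(5819/451). Reduce: 5819 ≡ 407 (mod 451). Now have (407/451).
Both 407 ≡ 3 and 451 ≡ 3 (mod 4), so reciprocity gives (407/451) = -(451/407). Reduce: 451 ≡ 44 (mod 407). Now have -(44/407).
Factor out 2: 44 = 2^2·11. Since 407 ≡ 7 (mod 8), (2/407) = +1, and (2/407)^2 = +1. Now have -(11/407).
Both 11 ≡ 3 and 407 ≡ 3 (mod 4), so reciprocity gives (11/407) = -(407/11). Reduce: 407 ≡ 0 (mod 11). Now have (0/11).
The numerator is now 0 with denominator 11 > 1: the symbol is 0.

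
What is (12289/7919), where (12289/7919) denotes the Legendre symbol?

1

Reduce the numerator: 12289 ≡ 4370 (mod 7919), so (12289/7919) = (4370/7919).
Factor out 2: 4370 = 2·2185. Since 7919 ≡ 7 (mod 8), (2/7919) = +1. Now have (2185/7919).
2185 ≡ 1 (mod 4), so quadratic reciprocity gives (2185/7919) = (7919/2185). Reduce: 7919 ≡ 1364 (mod 2185). Now have (1364/2185).
Factor out 2: 1364 = 2^2·341. Since 2185 ≡ 1 (mod 8), (2/2185) = +1, and (2/2185)^2 = +1. Now have (341/2185).
341 ≡ 1 (mod 4), so quadratic reciprocity gives (341/2185) = (2185/341). Reduce: 2185 ≡ 139 (mod 341). Now have (139/341).
341 ≡ 1 (mod 4), so quadratic reciprocity gives (139/341) = (341/139). Reduce: 341 ≡ 63 (mod 139). Now have (63/139).
Both 63 ≡ 3 and 139 ≡ 3 (mod 4), so reciprocity gives (63/139) = -(139/63). Reduce: 139 ≡ 13 (mod 63). Now have -(13/63).
13 ≡ 1 (mod 4), so quadratic reciprocity gives (13/63) = (63/13). Reduce: 63 ≡ 11 (mod 13). Now have -(11/13).
13 ≡ 1 (mod 4), so quadratic reciprocity gives (11/13) = (13/11). Reduce: 13 ≡ 2 (mod 11). Now have -(2/11).
Factor out 2: 2 = 2. Since 11 ≡ 3 (mod 8), (2/11) = -1. Now have (1/11).
(1/11) = 1. Collecting the sign factors: 1.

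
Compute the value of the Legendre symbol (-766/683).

-1

(-766/683)
  = -(766/683)    [683 ≡ 3 mod 4 ⇒ (-1/683) = -1]
  = -(83/683)    [766 ≡ 83 mod 683]
  = (683/83)    [QR: both ≡ 3 mod 4, sign flips]
  = (19/83)    [683 ≡ 19 mod 83]
  = -(83/19)    [QR: both ≡ 3 mod 4, sign flips]
  = -(7/19)    [83 ≡ 7 mod 19]
  = (19/7)    [QR: both ≡ 3 mod 4, sign flips]
  = (5/7)    [19 ≡ 5 mod 7]
  = (7/5)    [QR: 5 ≡ 1 mod 4, sign kept]
  = (2/5)    [7 ≡ 2 mod 5]
  = -(1/5)    [5 ≡ 5 mod 8 ⇒ (2/5) = -1]
  = -1    [(1/5) = 1]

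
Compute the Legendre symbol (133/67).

Reduce the numerator: 133 ≡ 66 (mod 67), so (133/67) = (66/67).
Factor out 2: 66 = 2·33. Since 67 ≡ 3 (mod 8), (2/67) = -1. Now have -(33/67).
33 ≡ 1 (mod 4), so quadratic reciprocity gives (33/67) = (67/33). Reduce: 67 ≡ 1 (mod 33). Now have -(1/33).
(1/33) = 1. Collecting the sign factors: -1.

-1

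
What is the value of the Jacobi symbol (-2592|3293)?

-1

Pull out -1: (-2592|3293) = (-1|3293)·(2592|3293). Since 3293 ≡ 1 (mod 4), (-1|3293) = +1. Now have (2592|3293).
Factor out 2: 2592 = 2^5·81. Since 3293 ≡ 5 (mod 8), (2|3293) = -1, and (2|3293)^5 = -1. Now have -(81|3293).
81 ≡ 1 (mod 4), so quadratic reciprocity gives (81|3293) = (3293|81). Reduce: 3293 ≡ 53 (mod 81). Now have -(53|81).
53 ≡ 1 (mod 4), so quadratic reciprocity gives (53|81) = (81|53). Reduce: 81 ≡ 28 (mod 53). Now have -(28|53).
Factor out 2: 28 = 2^2·7. Since 53 ≡ 5 (mod 8), (2|53) = -1, and (2|53)^2 = +1. Now have -(7|53).
53 ≡ 1 (mod 4), so quadratic reciprocity gives (7|53) = (53|7). Reduce: 53 ≡ 4 (mod 7). Now have -(4|7).
Factor out 2: 4 = 2^2. Since 7 ≡ 7 (mod 8), (2|7) = +1, and (2|7)^2 = +1. Now have -(1|7).
(1|7) = 1. Collecting the sign factors: -1.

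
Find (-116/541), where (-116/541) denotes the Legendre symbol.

-1

(-116/541)
  = (425/541)    [-116 ≡ 425 mod 541]
  = (541/425)    [QR: 425 ≡ 1 mod 4, sign kept]
  = (116/425)    [541 ≡ 116 mod 425]
  = (29/425)    [425 ≡ 1 mod 8 ⇒ (2/425)^2 = +1]
  = (425/29)    [QR: 29 ≡ 1 mod 4, sign kept]
  = (19/29)    [425 ≡ 19 mod 29]
  = (29/19)    [QR: 29 ≡ 1 mod 4, sign kept]
  = (10/19)    [29 ≡ 10 mod 19]
  = -(5/19)    [19 ≡ 3 mod 8 ⇒ (2/19) = -1]
  = -(19/5)    [QR: 5 ≡ 1 mod 4, sign kept]
  = -(4/5)    [19 ≡ 4 mod 5]
  = -(1/5)    [5 ≡ 5 mod 8 ⇒ (2/5)^2 = +1]
  = -1    [(1/5) = 1]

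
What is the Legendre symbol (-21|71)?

(-21|71)
  = (50|71)    [-21 ≡ 50 mod 71]
  = (25|71)    [71 ≡ 7 mod 8 ⇒ (2|71) = +1]
  = (71|25)    [QR: 25 ≡ 1 mod 4, sign kept]
  = (21|25)    [71 ≡ 21 mod 25]
  = (25|21)    [QR: 21 ≡ 1 mod 4, sign kept]
  = (4|21)    [25 ≡ 4 mod 21]
  = (1|21)    [21 ≡ 5 mod 8 ⇒ (2|21)^2 = +1]
  = 1    [(1|21) = 1]

1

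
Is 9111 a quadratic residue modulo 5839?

(9111/5839)
  = (3272/5839)    [9111 ≡ 3272 mod 5839]
  = (409/5839)    [5839 ≡ 7 mod 8 ⇒ (2/5839)^3 = +1]
  = (5839/409)    [QR: 409 ≡ 1 mod 4, sign kept]
  = (113/409)    [5839 ≡ 113 mod 409]
  = (409/113)    [QR: 113 ≡ 1 mod 4, sign kept]
  = (70/113)    [409 ≡ 70 mod 113]
  = (35/113)    [113 ≡ 1 mod 8 ⇒ (2/113) = +1]
  = (113/35)    [QR: 113 ≡ 1 mod 4, sign kept]
  = (8/35)    [113 ≡ 8 mod 35]
  = -(1/35)    [35 ≡ 3 mod 8 ⇒ (2/35)^3 = -1]
  = -1    [(1/35) = 1]
(9111/5839) = -1, and 5839 is prime, so 9111 is not a quadratic residue mod 5839.

no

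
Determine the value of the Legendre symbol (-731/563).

1

(-731/563)
  = (395/563)    [-731 ≡ 395 mod 563]
  = -(563/395)    [QR: both ≡ 3 mod 4, sign flips]
  = -(168/395)    [563 ≡ 168 mod 395]
  = (21/395)    [395 ≡ 3 mod 8 ⇒ (2/395)^3 = -1]
  = (395/21)    [QR: 21 ≡ 1 mod 4, sign kept]
  = (17/21)    [395 ≡ 17 mod 21]
  = (21/17)    [QR: 17 ≡ 1 mod 4, sign kept]
  = (4/17)    [21 ≡ 4 mod 17]
  = (1/17)    [17 ≡ 1 mod 8 ⇒ (2/17)^2 = +1]
  = 1    [(1/17) = 1]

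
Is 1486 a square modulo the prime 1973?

yes

(1486|1973)
  = -(743|1973)    [1973 ≡ 5 mod 8 ⇒ (2|1973) = -1]
  = -(1973|743)    [QR: 1973 ≡ 1 mod 4, sign kept]
  = -(487|743)    [1973 ≡ 487 mod 743]
  = (743|487)    [QR: both ≡ 3 mod 4, sign flips]
  = (256|487)    [743 ≡ 256 mod 487]
  = (1|487)    [487 ≡ 7 mod 8 ⇒ (2|487)^8 = +1]
  = 1    [(1|487) = 1]
(1486|1973) = 1, and 1973 is prime, so 1486 is a quadratic residue mod 1973.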